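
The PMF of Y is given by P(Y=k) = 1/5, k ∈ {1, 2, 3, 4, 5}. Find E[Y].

3

E[Y] = Σ y·P(Y=y)
 = 1·1/5 + 2·1/5 + 3·1/5 + 4·1/5 + 5·1/5
 = 1/5 + 2/5 + 3/5 + 4/5 + 1
 = 3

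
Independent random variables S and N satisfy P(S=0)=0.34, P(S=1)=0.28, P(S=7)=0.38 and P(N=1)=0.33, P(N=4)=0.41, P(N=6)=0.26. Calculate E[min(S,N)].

1.6214

E[min(S,N)] = Σ_s Σ_n min(s,n) · P(S=s)P(N=n)
 = 0·0.1122 + 0·0.1394 + 0·0.0884 + 1·0.0924 + 1·0.1148 + 1·0.0728 + 1·0.1254 + 4·0.1558 + 6·0.0988
 = 0 + 0 + 0 + 0.0924 + 0.1148 + 0.0728 + 0.1254 + 0.6232 + 0.5928
 = 1.6214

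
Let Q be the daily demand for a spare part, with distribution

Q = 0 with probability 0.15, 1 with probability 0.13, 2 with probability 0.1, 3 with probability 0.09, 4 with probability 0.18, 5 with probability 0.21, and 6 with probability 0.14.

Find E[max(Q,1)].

3.36

E[max(Q,1)] = Σ max(q,1)·P(Q=q)
 = 1·0.15 + 1·0.13 + 2·0.1 + 3·0.09 + 4·0.18 + 5·0.21 + 6·0.14
 = 0.15 + 0.13 + 0.2 + 0.27 + 0.72 + 1.05 + 0.84
 = 3.36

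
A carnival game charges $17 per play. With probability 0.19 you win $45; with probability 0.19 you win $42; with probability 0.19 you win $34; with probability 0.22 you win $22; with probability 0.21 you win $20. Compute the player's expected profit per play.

E[payout] = 45·0.19 + 42·0.19 + 34·0.19 + 22·0.22 + 20·0.21
 = 8.55 + 7.98 + 6.46 + 4.84 + 4.2
 = 32.03
Net = 32.03 - 17 = 15.03

15.03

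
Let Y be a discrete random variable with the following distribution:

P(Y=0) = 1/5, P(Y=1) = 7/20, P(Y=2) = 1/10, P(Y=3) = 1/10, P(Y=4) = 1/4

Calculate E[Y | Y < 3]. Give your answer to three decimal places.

P(Y < 3) = 1/5 + 7/20 + 1/10 = 13/20.
E[Y | Y < 3] = [0·1/5 + 1·7/20 + 2·1/10] / (13/20)
 = 11/20 / (13/20)
 = 11/13

0.846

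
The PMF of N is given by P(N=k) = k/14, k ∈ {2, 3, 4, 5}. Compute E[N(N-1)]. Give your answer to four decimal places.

12.1429

E[N(N-1)] = Σ n(n-1)·P(N=n)
 = 2·1/7 + 6·3/14 + 12·2/7 + 20·5/14
 = 2/7 + 9/7 + 24/7 + 50/7
 = 85/7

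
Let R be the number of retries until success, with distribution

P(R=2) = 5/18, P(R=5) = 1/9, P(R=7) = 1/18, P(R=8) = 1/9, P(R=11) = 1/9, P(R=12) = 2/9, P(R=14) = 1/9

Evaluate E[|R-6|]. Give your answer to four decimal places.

E[|R-6|] = Σ |r-6|·P(R=r)
 = 4·5/18 + 1·1/9 + 1·1/18 + 2·1/9 + 5·1/9 + 6·2/9 + 8·1/9
 = 10/9 + 1/9 + 1/18 + 2/9 + 5/9 + 4/3 + 8/9
 = 77/18

4.2778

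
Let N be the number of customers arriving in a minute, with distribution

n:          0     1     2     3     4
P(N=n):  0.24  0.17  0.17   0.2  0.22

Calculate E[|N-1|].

1.47

E[|N-1|] = Σ |n-1|·P(N=n)
 = 1·0.24 + 0·0.17 + 1·0.17 + 2·0.2 + 3·0.22
 = 0.24 + 0 + 0.17 + 0.4 + 0.66
 = 1.47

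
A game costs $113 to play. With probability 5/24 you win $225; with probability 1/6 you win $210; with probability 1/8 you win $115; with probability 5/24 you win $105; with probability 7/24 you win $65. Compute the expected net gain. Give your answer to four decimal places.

E[payout] = 225·5/24 + 210·1/6 + 115·1/8 + 105·5/24 + 65·7/24
 = 375/8 + 35 + 115/8 + 175/8 + 455/24
 = 1645/12
Net = 1645/12 - 113 = 289/12

24.0833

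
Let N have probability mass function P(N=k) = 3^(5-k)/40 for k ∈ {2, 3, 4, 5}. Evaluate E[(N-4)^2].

2.95

E[(N-4)^2] = Σ (n-4)^2·P(N=n)
 = 4·27/40 + 1·9/40 + 0·3/40 + 1·1/40
 = 27/10 + 9/40 + 0 + 1/40
 = 59/20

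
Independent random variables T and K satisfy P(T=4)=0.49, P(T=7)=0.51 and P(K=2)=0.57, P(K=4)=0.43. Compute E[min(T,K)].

2.86

E[min(T,K)] = Σ_t Σ_k min(t,k) · P(T=t)P(K=k)
 = 2·0.2793 + 4·0.2107 + 2·0.2907 + 4·0.2193
 = 0.5586 + 0.8428 + 0.5814 + 0.8772
 = 2.86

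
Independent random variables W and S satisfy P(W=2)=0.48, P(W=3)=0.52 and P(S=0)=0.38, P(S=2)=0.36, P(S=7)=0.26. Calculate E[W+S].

5.06

E[W+S] = Σ_w Σ_s (w+s) · P(W=w)P(S=s)
 = 2·0.1824 + 4·0.1728 + 9·0.1248 + 3·0.1976 + 5·0.1872 + 10·0.1352
 = 0.3648 + 0.6912 + 1.1232 + 0.5928 + 0.936 + 1.352
 = 5.06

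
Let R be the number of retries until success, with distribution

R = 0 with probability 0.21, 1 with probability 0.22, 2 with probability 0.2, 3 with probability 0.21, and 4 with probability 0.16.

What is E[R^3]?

17.73

E[R^3] = Σ r^3·P(R=r)
 = 0·0.21 + 1·0.22 + 8·0.2 + 27·0.21 + 64·0.16
 = 0 + 0.22 + 1.6 + 5.67 + 10.24
 = 17.73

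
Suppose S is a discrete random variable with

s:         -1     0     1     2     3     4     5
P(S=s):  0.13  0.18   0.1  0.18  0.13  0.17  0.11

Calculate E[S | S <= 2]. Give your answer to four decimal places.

P(S <= 2) = 0.13 + 0.18 + 0.1 + 0.18 = 0.59.
E[S | S <= 2] = [(-1)·0.13 + 0·0.18 + 1·0.1 + 2·0.18] / 0.59
 = 0.33 / 0.59
 = 33/59

0.5593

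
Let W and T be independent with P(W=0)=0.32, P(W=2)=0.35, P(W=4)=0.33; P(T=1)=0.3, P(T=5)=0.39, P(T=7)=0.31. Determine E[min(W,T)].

E[min(W,T)] = Σ_w Σ_t min(w,t) · P(W=w)P(T=t)
 = 0·0.096 + 0·0.1248 + 0·0.0992 + 1·0.105 + 2·0.1365 + 2·0.1085 + 1·0.099 + 4·0.1287 + 4·0.1023
 = 0 + 0 + 0 + 0.105 + 0.273 + 0.217 + 0.099 + 0.5148 + 0.4092
 = 1.618

1.618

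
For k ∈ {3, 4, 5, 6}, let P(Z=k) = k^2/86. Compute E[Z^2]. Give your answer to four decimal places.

26.2558

E[Z^2] = Σ z^2·P(Z=z)
 = 9·9/86 + 16·8/43 + 25·25/86 + 36·18/43
 = 81/86 + 128/43 + 625/86 + 648/43
 = 1129/43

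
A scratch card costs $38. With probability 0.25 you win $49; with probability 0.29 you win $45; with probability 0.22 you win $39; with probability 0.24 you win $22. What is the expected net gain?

E[payout] = 49·0.25 + 45·0.29 + 39·0.22 + 22·0.24
 = 12.25 + 13.05 + 8.58 + 5.28
 = 39.16
Net = 39.16 - 38 = 1.16

1.16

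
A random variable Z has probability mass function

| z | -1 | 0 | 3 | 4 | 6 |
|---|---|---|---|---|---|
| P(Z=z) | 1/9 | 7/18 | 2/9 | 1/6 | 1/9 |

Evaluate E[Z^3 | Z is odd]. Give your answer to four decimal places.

P(Z is odd) = 1/9 + 2/9 = 1/3.
E[Z^3 | Z is odd] = [(-1)·1/9 + 27·2/9] / (1/3)
 = 53/9 / (1/3)
 = 53/3

17.6667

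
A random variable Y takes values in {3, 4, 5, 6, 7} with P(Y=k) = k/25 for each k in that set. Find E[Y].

E[Y] = Σ y·P(Y=y)
 = 3·3/25 + 4·4/25 + 5·1/5 + 6·6/25 + 7·7/25
 = 9/25 + 16/25 + 1 + 36/25 + 49/25
 = 27/5

5.4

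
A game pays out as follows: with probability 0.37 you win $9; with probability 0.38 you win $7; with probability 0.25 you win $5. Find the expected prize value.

E[payout] = 9·0.37 + 7·0.38 + 5·0.25
 = 3.33 + 2.66 + 1.25
 = 7.24

7.24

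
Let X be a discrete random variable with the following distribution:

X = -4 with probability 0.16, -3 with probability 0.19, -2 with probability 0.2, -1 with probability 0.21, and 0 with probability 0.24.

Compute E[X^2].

E[X^2] = Σ x^2·P(X=x)
 = 16·0.16 + 9·0.19 + 4·0.2 + 1·0.21 + 0·0.24
 = 2.56 + 1.71 + 0.8 + 0.21 + 0
 = 5.28

5.28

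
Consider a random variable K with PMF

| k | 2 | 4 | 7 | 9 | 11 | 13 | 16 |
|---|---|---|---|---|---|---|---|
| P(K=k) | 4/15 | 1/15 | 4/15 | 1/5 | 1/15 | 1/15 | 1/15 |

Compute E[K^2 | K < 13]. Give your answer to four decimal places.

P(K < 13) = 4/15 + 1/15 + 4/15 + 1/5 + 1/15 = 13/15.
E[K^2 | K < 13] = [4·4/15 + 16·1/15 + 49·4/15 + 81·1/5 + 121·1/15] / (13/15)
 = 592/15 / (13/15)
 = 592/13

45.5385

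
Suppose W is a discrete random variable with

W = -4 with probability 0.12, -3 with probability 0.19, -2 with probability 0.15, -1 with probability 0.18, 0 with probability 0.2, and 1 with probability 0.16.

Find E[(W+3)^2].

5.35

E[(W+3)^2] = Σ (w+3)^2·P(W=w)
 = 1·0.12 + 0·0.19 + 1·0.15 + 4·0.18 + 9·0.2 + 16·0.16
 = 0.12 + 0 + 0.15 + 0.72 + 1.8 + 2.56
 = 5.35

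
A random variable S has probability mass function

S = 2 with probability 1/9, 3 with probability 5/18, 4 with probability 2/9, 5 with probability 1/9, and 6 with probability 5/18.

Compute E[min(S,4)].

3.5

E[min(S,4)] = Σ min(s,4)·P(S=s)
 = 2·1/9 + 3·5/18 + 4·2/9 + 4·1/9 + 4·5/18
 = 2/9 + 5/6 + 8/9 + 4/9 + 10/9
 = 7/2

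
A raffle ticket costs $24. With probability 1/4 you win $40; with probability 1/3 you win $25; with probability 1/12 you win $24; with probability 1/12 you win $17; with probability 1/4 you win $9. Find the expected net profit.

0

E[payout] = 40·1/4 + 25·1/3 + 24·1/12 + 17·1/12 + 9·1/4
 = 10 + 25/3 + 2 + 17/12 + 9/4
 = 24
Net = 24 - 24 = 0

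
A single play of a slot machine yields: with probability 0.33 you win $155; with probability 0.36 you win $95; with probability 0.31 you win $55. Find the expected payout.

E[payout] = 155·0.33 + 95·0.36 + 55·0.31
 = 51.15 + 34.2 + 17.05
 = 102.4

102.4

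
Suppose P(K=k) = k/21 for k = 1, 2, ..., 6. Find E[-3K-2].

E[-3K-2] = Σ (-3k-2)·P(K=k)
 = (-5)·1/21 + (-8)·2/21 + (-11)·1/7 + (-14)·4/21 + (-17)·5/21 + (-20)·2/7
 = (-5/21) + (-16/21) + (-11/7) + (-8/3) + (-85/21) + (-40/7)
 = -15

-15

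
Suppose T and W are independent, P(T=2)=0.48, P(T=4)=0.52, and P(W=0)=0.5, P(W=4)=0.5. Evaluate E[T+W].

E[T+W] = Σ_t Σ_w (t+w) · P(T=t)P(W=w)
 = 2·0.24 + 6·0.24 + 4·0.26 + 8·0.26
 = 0.48 + 1.44 + 1.04 + 2.08
 = 5.04

5.04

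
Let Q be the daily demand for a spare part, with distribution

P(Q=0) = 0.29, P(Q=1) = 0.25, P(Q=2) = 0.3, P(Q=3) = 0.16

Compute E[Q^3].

6.97

E[Q^3] = Σ q^3·P(Q=q)
 = 0·0.29 + 1·0.25 + 8·0.3 + 27·0.16
 = 0 + 0.25 + 2.4 + 4.32
 = 6.97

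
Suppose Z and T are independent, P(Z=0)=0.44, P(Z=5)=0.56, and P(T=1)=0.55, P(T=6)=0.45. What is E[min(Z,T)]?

1.568

E[min(Z,T)] = Σ_z Σ_t min(z,t) · P(Z=z)P(T=t)
 = 0·0.242 + 0·0.198 + 1·0.308 + 5·0.252
 = 0 + 0 + 0.308 + 1.26
 = 1.568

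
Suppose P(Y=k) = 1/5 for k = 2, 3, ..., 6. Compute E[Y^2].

18

E[Y^2] = Σ y^2·P(Y=y)
 = 4·1/5 + 9·1/5 + 16·1/5 + 25·1/5 + 36·1/5
 = 4/5 + 9/5 + 16/5 + 5 + 36/5
 = 18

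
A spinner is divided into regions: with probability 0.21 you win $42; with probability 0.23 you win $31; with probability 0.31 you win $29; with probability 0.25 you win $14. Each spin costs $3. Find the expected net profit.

E[payout] = 42·0.21 + 31·0.23 + 29·0.31 + 14·0.25
 = 8.82 + 7.13 + 8.99 + 3.5
 = 28.44
Net = 28.44 - 3 = 25.44

25.44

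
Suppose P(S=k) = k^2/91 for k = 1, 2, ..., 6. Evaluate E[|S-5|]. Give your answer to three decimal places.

0.945

E[|S-5|] = Σ |s-5|·P(S=s)
 = 4·1/91 + 3·4/91 + 2·9/91 + 1·16/91 + 0·25/91 + 1·36/91
 = 4/91 + 12/91 + 18/91 + 16/91 + 0 + 36/91
 = 86/91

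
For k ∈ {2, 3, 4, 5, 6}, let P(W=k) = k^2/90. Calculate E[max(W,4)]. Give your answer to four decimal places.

5.0778

E[max(W,4)] = Σ max(w,4)·P(W=w)
 = 4·2/45 + 4·1/10 + 4·8/45 + 5·5/18 + 6·2/5
 = 8/45 + 2/5 + 32/45 + 25/18 + 12/5
 = 457/90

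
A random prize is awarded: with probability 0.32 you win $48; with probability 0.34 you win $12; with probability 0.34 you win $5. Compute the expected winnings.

21.14

E[payout] = 48·0.32 + 12·0.34 + 5·0.34
 = 15.36 + 4.08 + 1.7
 = 21.14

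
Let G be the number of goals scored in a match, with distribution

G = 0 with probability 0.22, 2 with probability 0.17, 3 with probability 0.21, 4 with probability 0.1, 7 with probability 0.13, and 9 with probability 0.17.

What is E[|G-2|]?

E[|G-2|] = Σ |g-2|·P(G=g)
 = 2·0.22 + 0·0.17 + 1·0.21 + 2·0.1 + 5·0.13 + 7·0.17
 = 0.44 + 0 + 0.21 + 0.2 + 0.65 + 1.19
 = 2.69

2.69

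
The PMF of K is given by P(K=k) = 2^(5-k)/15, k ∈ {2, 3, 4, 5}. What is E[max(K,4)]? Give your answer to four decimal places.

4.0667

E[max(K,4)] = Σ max(k,4)·P(K=k)
 = 4·8/15 + 4·4/15 + 4·2/15 + 5·1/15
 = 32/15 + 16/15 + 8/15 + 1/3
 = 61/15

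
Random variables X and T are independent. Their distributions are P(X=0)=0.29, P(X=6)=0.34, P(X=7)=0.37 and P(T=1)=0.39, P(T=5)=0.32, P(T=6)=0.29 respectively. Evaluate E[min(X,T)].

E[min(X,T)] = Σ_x Σ_t min(x,t) · P(X=x)P(T=t)
 = 0·0.1131 + 0·0.0928 + 0·0.0841 + 1·0.1326 + 5·0.1088 + 6·0.0986 + 1·0.1443 + 5·0.1184 + 6·0.1073
 = 0 + 0 + 0 + 0.1326 + 0.544 + 0.5916 + 0.1443 + 0.592 + 0.6438
 = 2.6483

2.6483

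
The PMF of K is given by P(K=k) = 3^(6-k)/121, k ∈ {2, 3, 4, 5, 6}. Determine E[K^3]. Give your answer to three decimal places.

E[K^3] = Σ k^3·P(K=k)
 = 8·81/121 + 27·27/121 + 64·9/121 + 125·3/121 + 216·1/121
 = 648/121 + 729/121 + 576/121 + 375/121 + 216/121
 = 2544/121

21.025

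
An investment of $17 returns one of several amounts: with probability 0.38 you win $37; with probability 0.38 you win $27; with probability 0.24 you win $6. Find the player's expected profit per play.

E[payout] = 37·0.38 + 27·0.38 + 6·0.24
 = 14.06 + 10.26 + 1.44
 = 25.76
Net = 25.76 - 17 = 8.76

8.76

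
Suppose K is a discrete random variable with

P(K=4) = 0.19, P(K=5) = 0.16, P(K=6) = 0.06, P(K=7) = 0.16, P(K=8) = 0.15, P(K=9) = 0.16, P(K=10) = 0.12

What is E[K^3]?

E[K^3] = Σ k^3·P(K=k)
 = 64·0.19 + 125·0.16 + 216·0.06 + 343·0.16 + 512·0.15 + 729·0.16 + 1000·0.12
 = 12.16 + 20 + 12.96 + 54.88 + 76.8 + 116.64 + 120
 = 413.44

413.44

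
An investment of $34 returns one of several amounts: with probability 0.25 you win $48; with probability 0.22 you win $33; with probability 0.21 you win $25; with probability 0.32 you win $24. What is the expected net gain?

-1.81

E[payout] = 48·0.25 + 33·0.22 + 25·0.21 + 24·0.32
 = 12 + 7.26 + 5.25 + 7.68
 = 32.19
Net = 32.19 - 34 = -1.81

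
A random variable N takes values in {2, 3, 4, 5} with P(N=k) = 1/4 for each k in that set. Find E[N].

E[N] = Σ n·P(N=n)
 = 2·1/4 + 3·1/4 + 4·1/4 + 5·1/4
 = 1/2 + 3/4 + 1 + 5/4
 = 7/2

3.5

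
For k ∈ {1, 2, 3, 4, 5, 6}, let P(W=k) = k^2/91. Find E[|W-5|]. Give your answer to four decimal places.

E[|W-5|] = Σ |w-5|·P(W=w)
 = 4·1/91 + 3·4/91 + 2·9/91 + 1·16/91 + 0·25/91 + 1·36/91
 = 4/91 + 12/91 + 18/91 + 16/91 + 0 + 36/91
 = 86/91

0.9451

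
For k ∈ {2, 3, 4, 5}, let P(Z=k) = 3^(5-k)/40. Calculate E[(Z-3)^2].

E[(Z-3)^2] = Σ (z-3)^2·P(Z=z)
 = 1·27/40 + 0·9/40 + 1·3/40 + 4·1/40
 = 27/40 + 0 + 3/40 + 1/10
 = 17/20

0.85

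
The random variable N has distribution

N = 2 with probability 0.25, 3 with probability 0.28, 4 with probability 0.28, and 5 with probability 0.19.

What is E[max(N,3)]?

3.66

E[max(N,3)] = Σ max(n,3)·P(N=n)
 = 3·0.25 + 3·0.28 + 4·0.28 + 5·0.19
 = 0.75 + 0.84 + 1.12 + 0.95
 = 3.66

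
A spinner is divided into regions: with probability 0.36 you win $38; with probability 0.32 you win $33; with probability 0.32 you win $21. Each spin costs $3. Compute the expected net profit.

27.96

E[payout] = 38·0.36 + 33·0.32 + 21·0.32
 = 13.68 + 10.56 + 6.72
 = 30.96
Net = 30.96 - 3 = 27.96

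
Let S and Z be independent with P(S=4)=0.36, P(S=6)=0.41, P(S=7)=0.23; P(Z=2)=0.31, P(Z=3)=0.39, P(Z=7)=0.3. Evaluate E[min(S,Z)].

E[min(S,Z)] = Σ_s Σ_z min(s,z) · P(S=s)P(Z=z)
 = 2·0.1116 + 3·0.1404 + 4·0.108 + 2·0.1271 + 3·0.1599 + 6·0.123 + 2·0.0713 + 3·0.0897 + 7·0.069
 = 0.2232 + 0.4212 + 0.432 + 0.2542 + 0.4797 + 0.738 + 0.1426 + 0.2691 + 0.483
 = 3.443

3.443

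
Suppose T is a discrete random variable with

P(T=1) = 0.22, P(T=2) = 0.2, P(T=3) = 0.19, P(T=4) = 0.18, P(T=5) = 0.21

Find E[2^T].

E[2^T] = Σ 2^t·P(T=t)
 = 2·0.22 + 4·0.2 + 8·0.19 + 16·0.18 + 32·0.21
 = 0.44 + 0.8 + 1.52 + 2.88 + 6.72
 = 12.36

12.36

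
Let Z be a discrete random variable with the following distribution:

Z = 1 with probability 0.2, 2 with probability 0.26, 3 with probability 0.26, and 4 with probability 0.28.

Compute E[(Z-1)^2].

3.82

E[(Z-1)^2] = Σ (z-1)^2·P(Z=z)
 = 0·0.2 + 1·0.26 + 4·0.26 + 9·0.28
 = 0 + 0.26 + 1.04 + 2.52
 = 3.82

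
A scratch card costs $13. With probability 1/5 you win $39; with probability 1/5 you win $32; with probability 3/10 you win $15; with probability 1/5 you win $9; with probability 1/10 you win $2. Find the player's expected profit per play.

7.7

E[payout] = 39·1/5 + 32·1/5 + 15·3/10 + 9·1/5 + 2·1/10
 = 39/5 + 32/5 + 9/2 + 9/5 + 1/5
 = 207/10
Net = 207/10 - 13 = 77/10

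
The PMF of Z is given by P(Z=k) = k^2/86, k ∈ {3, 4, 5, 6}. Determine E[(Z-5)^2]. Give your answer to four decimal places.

1.0233

E[(Z-5)^2] = Σ (z-5)^2·P(Z=z)
 = 4·9/86 + 1·8/43 + 0·25/86 + 1·18/43
 = 18/43 + 8/43 + 0 + 18/43
 = 44/43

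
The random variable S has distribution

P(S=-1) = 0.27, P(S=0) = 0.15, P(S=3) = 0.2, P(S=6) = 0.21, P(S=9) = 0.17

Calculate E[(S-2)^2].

14.92

E[(S-2)^2] = Σ (s-2)^2·P(S=s)
 = 9·0.27 + 4·0.15 + 1·0.2 + 16·0.21 + 49·0.17
 = 2.43 + 0.6 + 0.2 + 3.36 + 8.33
 = 14.92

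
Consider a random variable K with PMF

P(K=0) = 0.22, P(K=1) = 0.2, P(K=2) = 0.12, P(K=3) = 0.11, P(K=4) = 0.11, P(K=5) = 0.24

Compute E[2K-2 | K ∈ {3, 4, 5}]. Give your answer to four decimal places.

6.5652

P(K ∈ {3, 4, 5}) = 0.11 + 0.11 + 0.24 = 0.46.
E[2K-2 | K ∈ {3, 4, 5}] = [4·0.11 + 6·0.11 + 8·0.24] / 0.46
 = 3.02 / 0.46
 = 151/23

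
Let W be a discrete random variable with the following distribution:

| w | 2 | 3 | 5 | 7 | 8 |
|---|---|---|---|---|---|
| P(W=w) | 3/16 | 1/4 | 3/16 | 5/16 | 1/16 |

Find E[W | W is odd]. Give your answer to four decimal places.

5.1667

P(W is odd) = 1/4 + 3/16 + 5/16 = 3/4.
E[W | W is odd] = [3·1/4 + 5·3/16 + 7·5/16] / (3/4)
 = 31/8 / (3/4)
 = 31/6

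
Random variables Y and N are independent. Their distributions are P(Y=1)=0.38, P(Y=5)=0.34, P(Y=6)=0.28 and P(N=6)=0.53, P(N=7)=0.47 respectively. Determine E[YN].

24.3272

E[YN] = Σ_y Σ_n yn · P(Y=y)P(N=n)
 = 6·0.2014 + 7·0.1786 + 30·0.1802 + 35·0.1598 + 36·0.1484 + 42·0.1316
 = 1.2084 + 1.2502 + 5.406 + 5.593 + 5.3424 + 5.5272
 = 24.3272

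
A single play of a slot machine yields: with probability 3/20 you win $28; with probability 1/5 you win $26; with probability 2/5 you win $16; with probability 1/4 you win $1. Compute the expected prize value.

E[payout] = 28·3/20 + 26·1/5 + 16·2/5 + 1·1/4
 = 21/5 + 26/5 + 32/5 + 1/4
 = 321/20

16.05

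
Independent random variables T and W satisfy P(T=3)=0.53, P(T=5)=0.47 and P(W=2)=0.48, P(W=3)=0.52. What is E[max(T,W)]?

E[max(T,W)] = Σ_t Σ_w max(t,w) · P(T=t)P(W=w)
 = 3·0.2544 + 3·0.2756 + 5·0.2256 + 5·0.2444
 = 0.7632 + 0.8268 + 1.128 + 1.222
 = 3.94

3.94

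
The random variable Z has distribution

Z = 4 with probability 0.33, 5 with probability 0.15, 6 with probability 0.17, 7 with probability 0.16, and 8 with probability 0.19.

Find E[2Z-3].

8.46

E[2Z-3] = Σ (2z-3)·P(Z=z)
 = 5·0.33 + 7·0.15 + 9·0.17 + 11·0.16 + 13·0.19
 = 1.65 + 1.05 + 1.53 + 1.76 + 2.47
 = 8.46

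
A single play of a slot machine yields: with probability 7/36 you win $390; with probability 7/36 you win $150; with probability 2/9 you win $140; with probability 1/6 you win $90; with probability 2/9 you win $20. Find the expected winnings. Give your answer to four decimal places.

E[payout] = 390·7/36 + 150·7/36 + 140·2/9 + 90·1/6 + 20·2/9
 = 455/6 + 175/6 + 280/9 + 15 + 40/9
 = 1400/9

155.5556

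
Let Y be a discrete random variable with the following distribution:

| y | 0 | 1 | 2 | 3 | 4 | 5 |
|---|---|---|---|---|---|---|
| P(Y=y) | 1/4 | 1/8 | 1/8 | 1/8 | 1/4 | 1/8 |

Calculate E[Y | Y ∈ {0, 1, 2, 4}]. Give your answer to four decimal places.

1.8333

P(Y ∈ {0, 1, 2, 4}) = 1/4 + 1/8 + 1/8 + 1/4 = 3/4.
E[Y | Y ∈ {0, 1, 2, 4}] = [0·1/4 + 1·1/8 + 2·1/8 + 4·1/4] / (3/4)
 = 11/8 / (3/4)
 = 11/6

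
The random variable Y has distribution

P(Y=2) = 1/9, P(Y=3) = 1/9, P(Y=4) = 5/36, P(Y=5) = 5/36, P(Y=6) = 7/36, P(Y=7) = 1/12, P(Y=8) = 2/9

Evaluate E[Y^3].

214.5

E[Y^3] = Σ y^3·P(Y=y)
 = 8·1/9 + 27·1/9 + 64·5/36 + 125·5/36 + 216·7/36 + 343·1/12 + 512·2/9
 = 8/9 + 3 + 80/9 + 625/36 + 42 + 343/12 + 1024/9
 = 429/2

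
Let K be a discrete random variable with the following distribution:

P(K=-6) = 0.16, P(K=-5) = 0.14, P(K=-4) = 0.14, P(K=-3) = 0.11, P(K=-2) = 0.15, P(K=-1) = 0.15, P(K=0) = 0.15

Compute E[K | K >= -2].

P(K >= -2) = 0.15 + 0.15 + 0.15 = 0.45.
E[K | K >= -2] = [(-2)·0.15 + (-1)·0.15 + 0·0.15] / 0.45
 = -0.45 / 0.45
 = -1

-1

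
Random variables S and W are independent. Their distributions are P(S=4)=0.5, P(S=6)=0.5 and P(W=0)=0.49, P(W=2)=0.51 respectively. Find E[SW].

5.1

E[SW] = Σ_s Σ_w sw · P(S=s)P(W=w)
 = 0·0.245 + 8·0.255 + 0·0.245 + 12·0.255
 = 0 + 2.04 + 0 + 3.06
 = 5.1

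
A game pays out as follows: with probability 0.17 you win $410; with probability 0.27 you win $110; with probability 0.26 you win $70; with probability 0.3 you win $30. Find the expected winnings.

E[payout] = 410·0.17 + 110·0.27 + 70·0.26 + 30·0.3
 = 69.7 + 29.7 + 18.2 + 9
 = 126.6

126.6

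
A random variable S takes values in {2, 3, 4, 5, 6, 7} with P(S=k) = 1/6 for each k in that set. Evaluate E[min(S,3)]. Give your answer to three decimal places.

E[min(S,3)] = Σ min(s,3)·P(S=s)
 = 2·1/6 + 3·1/6 + 3·1/6 + 3·1/6 + 3·1/6 + 3·1/6
 = 1/3 + 1/2 + 1/2 + 1/2 + 1/2 + 1/2
 = 17/6

2.833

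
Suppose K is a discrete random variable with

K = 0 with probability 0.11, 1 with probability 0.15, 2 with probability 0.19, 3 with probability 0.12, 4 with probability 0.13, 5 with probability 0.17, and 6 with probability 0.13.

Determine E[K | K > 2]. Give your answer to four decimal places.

P(K > 2) = 0.12 + 0.13 + 0.17 + 0.13 = 0.55.
E[K | K > 2] = [3·0.12 + 4·0.13 + 5·0.17 + 6·0.13] / 0.55
 = 2.51 / 0.55
 = 251/55

4.5636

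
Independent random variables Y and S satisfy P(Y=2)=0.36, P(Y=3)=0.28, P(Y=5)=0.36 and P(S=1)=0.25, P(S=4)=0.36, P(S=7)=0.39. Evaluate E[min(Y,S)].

2.6404

E[min(Y,S)] = Σ_y Σ_s min(y,s) · P(Y=y)P(S=s)
 = 1·0.09 + 2·0.1296 + 2·0.1404 + 1·0.07 + 3·0.1008 + 3·0.1092 + 1·0.09 + 4·0.1296 + 5·0.1404
 = 0.09 + 0.2592 + 0.2808 + 0.07 + 0.3024 + 0.3276 + 0.09 + 0.5184 + 0.702
 = 2.6404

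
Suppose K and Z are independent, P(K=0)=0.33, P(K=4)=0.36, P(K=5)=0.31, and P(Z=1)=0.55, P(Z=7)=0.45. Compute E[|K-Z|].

3.262

E[|K-Z|] = Σ_k Σ_z |k-z| · P(K=k)P(Z=z)
 = 1·0.1815 + 7·0.1485 + 3·0.198 + 3·0.162 + 4·0.1705 + 2·0.1395
 = 0.1815 + 1.0395 + 0.594 + 0.486 + 0.682 + 0.279
 = 3.262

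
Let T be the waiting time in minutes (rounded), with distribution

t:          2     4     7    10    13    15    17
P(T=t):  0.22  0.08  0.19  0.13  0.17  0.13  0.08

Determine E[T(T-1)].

E[T(T-1)] = Σ t(t-1)·P(T=t)
 = 2·0.22 + 12·0.08 + 42·0.19 + 90·0.13 + 156·0.17 + 210·0.13 + 272·0.08
 = 0.44 + 0.96 + 7.98 + 11.7 + 26.52 + 27.3 + 21.76
 = 96.66

96.66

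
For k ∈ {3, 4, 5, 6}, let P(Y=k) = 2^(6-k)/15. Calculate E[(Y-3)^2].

E[(Y-3)^2] = Σ (y-3)^2·P(Y=y)
 = 0·8/15 + 1·4/15 + 4·2/15 + 9·1/15
 = 0 + 4/15 + 8/15 + 3/5
 = 7/5

1.4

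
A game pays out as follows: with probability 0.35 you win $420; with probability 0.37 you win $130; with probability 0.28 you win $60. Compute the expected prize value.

E[payout] = 420·0.35 + 130·0.37 + 60·0.28
 = 147 + 48.1 + 16.8
 = 211.9

211.9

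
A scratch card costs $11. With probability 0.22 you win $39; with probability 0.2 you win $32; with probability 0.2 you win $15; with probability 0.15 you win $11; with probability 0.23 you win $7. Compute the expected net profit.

E[payout] = 39·0.22 + 32·0.2 + 15·0.2 + 11·0.15 + 7·0.23
 = 8.58 + 6.4 + 3 + 1.65 + 1.61
 = 21.24
Net = 21.24 - 11 = 10.24

10.24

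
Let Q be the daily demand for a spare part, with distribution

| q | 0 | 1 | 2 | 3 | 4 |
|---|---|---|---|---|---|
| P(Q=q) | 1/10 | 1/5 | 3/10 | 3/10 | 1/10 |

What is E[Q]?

2.1

E[Q] = Σ q·P(Q=q)
 = 0·1/10 + 1·1/5 + 2·3/10 + 3·3/10 + 4·1/10
 = 0 + 1/5 + 3/5 + 9/10 + 2/5
 = 21/10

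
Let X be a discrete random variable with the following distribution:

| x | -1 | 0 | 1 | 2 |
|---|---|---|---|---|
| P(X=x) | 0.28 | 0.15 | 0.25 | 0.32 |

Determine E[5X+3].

6.05

E[5X+3] = Σ (5x+3)·P(X=x)
 = (-2)·0.28 + 3·0.15 + 8·0.25 + 13·0.32
 = (-0.56) + 0.45 + 2 + 4.16
 = 6.05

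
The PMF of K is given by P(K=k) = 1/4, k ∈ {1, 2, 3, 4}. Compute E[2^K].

7.5

E[2^K] = Σ 2^k·P(K=k)
 = 2·1/4 + 4·1/4 + 8·1/4 + 16·1/4
 = 1/2 + 1 + 2 + 4
 = 15/2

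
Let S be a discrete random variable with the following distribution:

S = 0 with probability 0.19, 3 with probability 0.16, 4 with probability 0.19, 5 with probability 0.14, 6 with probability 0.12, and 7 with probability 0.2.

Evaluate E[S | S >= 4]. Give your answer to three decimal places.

5.508

P(S >= 4) = 0.19 + 0.14 + 0.12 + 0.2 = 0.65.
E[S | S >= 4] = [4·0.19 + 5·0.14 + 6·0.12 + 7·0.2] / 0.65
 = 3.58 / 0.65
 = 358/65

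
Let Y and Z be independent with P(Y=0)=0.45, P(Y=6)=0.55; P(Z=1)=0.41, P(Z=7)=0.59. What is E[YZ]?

E[YZ] = Σ_y Σ_z yz · P(Y=y)P(Z=z)
 = 0·0.1845 + 0·0.2655 + 6·0.2255 + 42·0.3245
 = 0 + 0 + 1.353 + 13.629
 = 14.982

14.982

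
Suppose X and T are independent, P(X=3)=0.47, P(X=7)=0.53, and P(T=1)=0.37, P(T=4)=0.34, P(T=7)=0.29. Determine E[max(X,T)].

E[max(X,T)] = Σ_x Σ_t max(x,t) · P(X=x)P(T=t)
 = 3·0.1739 + 4·0.1598 + 7·0.1363 + 7·0.1961 + 7·0.1802 + 7·0.1537
 = 0.5217 + 0.6392 + 0.9541 + 1.3727 + 1.2614 + 1.0759
 = 5.825

5.825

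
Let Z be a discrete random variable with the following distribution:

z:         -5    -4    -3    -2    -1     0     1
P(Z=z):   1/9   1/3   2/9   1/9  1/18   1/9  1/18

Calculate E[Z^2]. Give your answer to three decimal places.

E[Z^2] = Σ z^2·P(Z=z)
 = 25·1/9 + 16·1/3 + 9·2/9 + 4·1/9 + 1·1/18 + 0·1/9 + 1·1/18
 = 25/9 + 16/3 + 2 + 4/9 + 1/18 + 0 + 1/18
 = 32/3

10.667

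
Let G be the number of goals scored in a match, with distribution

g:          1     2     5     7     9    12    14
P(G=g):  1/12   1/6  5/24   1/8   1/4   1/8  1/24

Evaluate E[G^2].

E[G^2] = Σ g^2·P(G=g)
 = 1·1/12 + 4·1/6 + 25·5/24 + 49·1/8 + 81·1/4 + 144·1/8 + 196·1/24
 = 1/12 + 2/3 + 125/24 + 49/8 + 81/4 + 18 + 49/6
 = 117/2

58.5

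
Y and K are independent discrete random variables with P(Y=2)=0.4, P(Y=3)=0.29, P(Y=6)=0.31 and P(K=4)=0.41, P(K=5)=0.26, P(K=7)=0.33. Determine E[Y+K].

E[Y+K] = Σ_y Σ_k (y+k) · P(Y=y)P(K=k)
 = 6·0.164 + 7·0.104 + 9·0.132 + 7·0.1189 + 8·0.0754 + 10·0.0957 + 10·0.1271 + 11·0.0806 + 13·0.1023
 = 0.984 + 0.728 + 1.188 + 0.8323 + 0.6032 + 0.957 + 1.271 + 0.8866 + 1.3299
 = 8.78

8.78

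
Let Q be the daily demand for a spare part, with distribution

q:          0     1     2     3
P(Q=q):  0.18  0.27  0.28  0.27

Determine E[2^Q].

E[2^Q] = Σ 2^q·P(Q=q)
 = 1·0.18 + 2·0.27 + 4·0.28 + 8·0.27
 = 0.18 + 0.54 + 1.12 + 2.16
 = 4

4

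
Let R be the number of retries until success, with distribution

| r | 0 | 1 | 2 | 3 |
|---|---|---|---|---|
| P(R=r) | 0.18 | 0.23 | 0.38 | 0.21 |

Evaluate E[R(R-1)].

E[R(R-1)] = Σ r(r-1)·P(R=r)
 = 0·0.18 + 0·0.23 + 2·0.38 + 6·0.21
 = 0 + 0 + 0.76 + 1.26
 = 2.02

2.02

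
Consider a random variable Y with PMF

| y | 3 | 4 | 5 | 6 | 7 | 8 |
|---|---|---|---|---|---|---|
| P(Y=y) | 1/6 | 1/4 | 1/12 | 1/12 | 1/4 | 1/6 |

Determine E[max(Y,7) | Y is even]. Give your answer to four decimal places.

7.3333

P(Y is even) = 1/4 + 1/12 + 1/6 = 1/2.
E[max(Y,7) | Y is even] = [7·1/4 + 7·1/12 + 8·1/6] / (1/2)
 = 11/3 / (1/2)
 = 22/3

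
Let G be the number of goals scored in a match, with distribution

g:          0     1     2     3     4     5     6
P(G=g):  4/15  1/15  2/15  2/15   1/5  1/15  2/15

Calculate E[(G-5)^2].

E[(G-5)^2] = Σ (g-5)^2·P(G=g)
 = 25·4/15 + 16·1/15 + 9·2/15 + 4·2/15 + 1·1/5 + 0·1/15 + 1·2/15
 = 20/3 + 16/15 + 6/5 + 8/15 + 1/5 + 0 + 2/15
 = 49/5

9.8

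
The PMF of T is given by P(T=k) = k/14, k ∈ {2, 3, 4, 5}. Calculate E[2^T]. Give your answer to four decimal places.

18.2857

E[2^T] = Σ 2^t·P(T=t)
 = 4·1/7 + 8·3/14 + 16·2/7 + 32·5/14
 = 4/7 + 12/7 + 32/7 + 80/7
 = 128/7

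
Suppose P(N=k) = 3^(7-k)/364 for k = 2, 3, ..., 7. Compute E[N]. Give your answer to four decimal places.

2.4918

E[N] = Σ n·P(N=n)
 = 2·243/364 + 3·81/364 + 4·27/364 + 5·9/364 + 6·3/364 + 7·1/364
 = 243/182 + 243/364 + 27/91 + 45/364 + 9/182 + 1/52
 = 907/364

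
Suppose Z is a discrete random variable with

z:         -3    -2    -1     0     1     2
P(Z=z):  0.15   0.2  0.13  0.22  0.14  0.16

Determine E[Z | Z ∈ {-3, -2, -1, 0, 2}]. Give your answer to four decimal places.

P(Z ∈ {-3, -2, -1, 0, 2}) = 0.15 + 0.2 + 0.13 + 0.22 + 0.16 = 0.86.
E[Z | Z ∈ {-3, -2, -1, 0, 2}] = [(-3)·0.15 + (-2)·0.2 + (-1)·0.13 + 0·0.22 + 2·0.16] / 0.86
 = -0.66 / 0.86
 = -33/43

-0.7674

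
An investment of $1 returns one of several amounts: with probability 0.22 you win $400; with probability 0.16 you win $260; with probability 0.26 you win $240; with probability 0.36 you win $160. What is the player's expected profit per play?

248.6

E[payout] = 400·0.22 + 260·0.16 + 240·0.26 + 160·0.36
 = 88 + 41.6 + 62.4 + 57.6
 = 249.6
Net = 249.6 - 1 = 248.6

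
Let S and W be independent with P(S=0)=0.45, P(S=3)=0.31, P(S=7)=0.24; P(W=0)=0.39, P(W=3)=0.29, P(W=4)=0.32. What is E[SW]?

5.6115

E[SW] = Σ_s Σ_w sw · P(S=s)P(W=w)
 = 0·0.1755 + 0·0.1305 + 0·0.144 + 0·0.1209 + 9·0.0899 + 12·0.0992 + 0·0.0936 + 21·0.0696 + 28·0.0768
 = 0 + 0 + 0 + 0 + 0.8091 + 1.1904 + 0 + 1.4616 + 2.1504
 = 5.6115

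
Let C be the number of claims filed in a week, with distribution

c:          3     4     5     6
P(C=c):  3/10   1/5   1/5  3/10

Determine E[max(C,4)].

4.8

E[max(C,4)] = Σ max(c,4)·P(C=c)
 = 4·3/10 + 4·1/5 + 5·1/5 + 6·3/10
 = 6/5 + 4/5 + 1 + 9/5
 = 24/5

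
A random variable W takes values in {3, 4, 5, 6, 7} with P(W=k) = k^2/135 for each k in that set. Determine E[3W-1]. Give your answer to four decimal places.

E[3W-1] = Σ (3w-1)·P(W=w)
 = 8·1/15 + 11·16/135 + 14·5/27 + 17·4/15 + 20·49/135
 = 8/15 + 176/135 + 70/27 + 68/15 + 196/27
 = 146/9

16.2222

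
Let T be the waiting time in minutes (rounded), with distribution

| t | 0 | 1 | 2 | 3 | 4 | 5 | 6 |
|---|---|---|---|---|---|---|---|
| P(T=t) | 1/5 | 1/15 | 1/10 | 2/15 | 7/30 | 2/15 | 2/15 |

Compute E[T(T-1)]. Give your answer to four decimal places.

10.4667

E[T(T-1)] = Σ t(t-1)·P(T=t)
 = 0·1/5 + 0·1/15 + 2·1/10 + 6·2/15 + 12·7/30 + 20·2/15 + 30·2/15
 = 0 + 0 + 1/5 + 4/5 + 14/5 + 8/3 + 4
 = 157/15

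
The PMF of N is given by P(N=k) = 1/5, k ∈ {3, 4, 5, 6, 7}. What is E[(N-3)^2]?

E[(N-3)^2] = Σ (n-3)^2·P(N=n)
 = 0·1/5 + 1·1/5 + 4·1/5 + 9·1/5 + 16·1/5
 = 0 + 1/5 + 4/5 + 9/5 + 16/5
 = 6

6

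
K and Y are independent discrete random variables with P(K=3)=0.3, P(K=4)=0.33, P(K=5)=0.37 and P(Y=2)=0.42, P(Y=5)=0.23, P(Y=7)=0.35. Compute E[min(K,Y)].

3.2006

E[min(K,Y)] = Σ_k Σ_y min(k,y) · P(K=k)P(Y=y)
 = 2·0.126 + 3·0.069 + 3·0.105 + 2·0.1386 + 4·0.0759 + 4·0.1155 + 2·0.1554 + 5·0.0851 + 5·0.1295
 = 0.252 + 0.207 + 0.315 + 0.2772 + 0.3036 + 0.462 + 0.3108 + 0.4255 + 0.6475
 = 3.2006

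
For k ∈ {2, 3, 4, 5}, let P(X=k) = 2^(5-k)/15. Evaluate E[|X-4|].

E[|X-4|] = Σ |x-4|·P(X=x)
 = 2·8/15 + 1·4/15 + 0·2/15 + 1·1/15
 = 16/15 + 4/15 + 0 + 1/15
 = 7/5

1.4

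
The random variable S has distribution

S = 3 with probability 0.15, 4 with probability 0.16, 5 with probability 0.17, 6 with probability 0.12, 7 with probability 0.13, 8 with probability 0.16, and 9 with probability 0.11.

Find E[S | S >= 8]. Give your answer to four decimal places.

8.4074

P(S >= 8) = 0.16 + 0.11 = 0.27.
E[S | S >= 8] = [8·0.16 + 9·0.11] / 0.27
 = 2.27 / 0.27
 = 227/27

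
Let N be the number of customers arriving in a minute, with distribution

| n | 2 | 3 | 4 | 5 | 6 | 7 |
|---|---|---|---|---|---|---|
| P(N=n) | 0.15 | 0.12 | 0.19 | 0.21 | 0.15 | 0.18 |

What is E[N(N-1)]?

E[N(N-1)] = Σ n(n-1)·P(N=n)
 = 2·0.15 + 6·0.12 + 12·0.19 + 20·0.21 + 30·0.15 + 42·0.18
 = 0.3 + 0.72 + 2.28 + 4.2 + 4.5 + 7.56
 = 19.56

19.56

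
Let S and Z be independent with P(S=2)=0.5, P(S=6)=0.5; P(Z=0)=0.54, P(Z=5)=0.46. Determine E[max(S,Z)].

4.69

E[max(S,Z)] = Σ_s Σ_z max(s,z) · P(S=s)P(Z=z)
 = 2·0.27 + 5·0.23 + 6·0.27 + 6·0.23
 = 0.54 + 1.15 + 1.62 + 1.38
 = 4.69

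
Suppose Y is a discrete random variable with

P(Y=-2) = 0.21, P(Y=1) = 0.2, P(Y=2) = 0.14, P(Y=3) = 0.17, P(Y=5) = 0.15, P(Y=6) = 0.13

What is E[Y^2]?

E[Y^2] = Σ y^2·P(Y=y)
 = 4·0.21 + 1·0.2 + 4·0.14 + 9·0.17 + 25·0.15 + 36·0.13
 = 0.84 + 0.2 + 0.56 + 1.53 + 3.75 + 4.68
 = 11.56

11.56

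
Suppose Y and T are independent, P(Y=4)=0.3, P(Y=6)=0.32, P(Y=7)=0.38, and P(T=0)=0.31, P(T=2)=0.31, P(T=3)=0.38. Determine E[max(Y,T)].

5.78

E[max(Y,T)] = Σ_y Σ_t max(y,t) · P(Y=y)P(T=t)
 = 4·0.093 + 4·0.093 + 4·0.114 + 6·0.0992 + 6·0.0992 + 6·0.1216 + 7·0.1178 + 7·0.1178 + 7·0.1444
 = 0.372 + 0.372 + 0.456 + 0.5952 + 0.5952 + 0.7296 + 0.8246 + 0.8246 + 1.0108
 = 5.78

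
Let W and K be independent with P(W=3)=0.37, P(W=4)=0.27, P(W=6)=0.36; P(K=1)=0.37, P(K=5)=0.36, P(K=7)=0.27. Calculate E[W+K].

E[W+K] = Σ_w Σ_k (w+k) · P(W=w)P(K=k)
 = 4·0.1369 + 8·0.1332 + 10·0.0999 + 5·0.0999 + 9·0.0972 + 11·0.0729 + 7·0.1332 + 11·0.1296 + 13·0.0972
 = 0.5476 + 1.0656 + 0.999 + 0.4995 + 0.8748 + 0.8019 + 0.9324 + 1.4256 + 1.2636
 = 8.41

8.41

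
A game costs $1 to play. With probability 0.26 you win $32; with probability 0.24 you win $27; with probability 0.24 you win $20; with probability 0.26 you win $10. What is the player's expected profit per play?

21.2

E[payout] = 32·0.26 + 27·0.24 + 20·0.24 + 10·0.26
 = 8.32 + 6.48 + 4.8 + 2.6
 = 22.2
Net = 22.2 - 1 = 21.2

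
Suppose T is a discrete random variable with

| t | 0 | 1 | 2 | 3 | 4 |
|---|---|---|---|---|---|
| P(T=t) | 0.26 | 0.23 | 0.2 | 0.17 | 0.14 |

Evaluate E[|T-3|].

1.58

E[|T-3|] = Σ |t-3|·P(T=t)
 = 3·0.26 + 2·0.23 + 1·0.2 + 0·0.17 + 1·0.14
 = 0.78 + 0.46 + 0.2 + 0 + 0.14
 = 1.58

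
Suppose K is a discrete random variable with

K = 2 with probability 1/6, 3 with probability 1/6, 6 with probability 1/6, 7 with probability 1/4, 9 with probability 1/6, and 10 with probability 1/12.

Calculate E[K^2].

E[K^2] = Σ k^2·P(K=k)
 = 4·1/6 + 9·1/6 + 36·1/6 + 49·1/4 + 81·1/6 + 100·1/12
 = 2/3 + 3/2 + 6 + 49/4 + 27/2 + 25/3
 = 169/4

42.25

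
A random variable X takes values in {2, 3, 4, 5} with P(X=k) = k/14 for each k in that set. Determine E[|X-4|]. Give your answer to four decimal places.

E[|X-4|] = Σ |x-4|·P(X=x)
 = 2·1/7 + 1·3/14 + 0·2/7 + 1·5/14
 = 2/7 + 3/14 + 0 + 5/14
 = 6/7

0.8571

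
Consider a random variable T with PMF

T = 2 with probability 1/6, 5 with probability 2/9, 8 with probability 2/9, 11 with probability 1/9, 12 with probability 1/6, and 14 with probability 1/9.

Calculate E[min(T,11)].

E[min(T,11)] = Σ min(t,11)·P(T=t)
 = 2·1/6 + 5·2/9 + 8·2/9 + 11·1/9 + 11·1/6 + 11·1/9
 = 1/3 + 10/9 + 16/9 + 11/9 + 11/6 + 11/9
 = 15/2

7.5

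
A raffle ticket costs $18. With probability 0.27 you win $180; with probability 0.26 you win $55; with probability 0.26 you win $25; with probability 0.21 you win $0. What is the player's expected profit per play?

E[payout] = 180·0.27 + 55·0.26 + 25·0.26 + 0·0.21
 = 48.6 + 14.3 + 6.5 + 0
 = 69.4
Net = 69.4 - 18 = 51.4

51.4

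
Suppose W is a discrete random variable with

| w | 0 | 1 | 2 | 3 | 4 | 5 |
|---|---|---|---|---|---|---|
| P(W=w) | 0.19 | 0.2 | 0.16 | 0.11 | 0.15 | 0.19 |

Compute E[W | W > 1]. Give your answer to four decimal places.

3.6066

P(W > 1) = 0.16 + 0.11 + 0.15 + 0.19 = 0.61.
E[W | W > 1] = [2·0.16 + 3·0.11 + 4·0.15 + 5·0.19] / 0.61
 = 2.2 / 0.61
 = 220/61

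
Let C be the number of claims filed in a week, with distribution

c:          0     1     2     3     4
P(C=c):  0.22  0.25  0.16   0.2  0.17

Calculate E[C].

1.85

E[C] = Σ c·P(C=c)
 = 0·0.22 + 1·0.25 + 2·0.16 + 3·0.2 + 4·0.17
 = 0 + 0.25 + 0.32 + 0.6 + 0.68
 = 1.85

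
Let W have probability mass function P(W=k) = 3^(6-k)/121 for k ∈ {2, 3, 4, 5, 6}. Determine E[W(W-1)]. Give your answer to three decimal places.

4.314

E[W(W-1)] = Σ w(w-1)·P(W=w)
 = 2·81/121 + 6·27/121 + 12·9/121 + 20·3/121 + 30·1/121
 = 162/121 + 162/121 + 108/121 + 60/121 + 30/121
 = 522/121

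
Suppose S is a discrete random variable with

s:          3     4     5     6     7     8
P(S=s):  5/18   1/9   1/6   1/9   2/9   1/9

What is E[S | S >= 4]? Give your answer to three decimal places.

P(S >= 4) = 1/9 + 1/6 + 1/9 + 2/9 + 1/9 = 13/18.
E[S | S >= 4] = [4·1/9 + 5·1/6 + 6·1/9 + 7·2/9 + 8·1/9] / (13/18)
 = 79/18 / (13/18)
 = 79/13

6.077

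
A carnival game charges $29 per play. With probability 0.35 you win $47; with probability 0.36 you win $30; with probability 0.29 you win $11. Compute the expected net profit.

E[payout] = 47·0.35 + 30·0.36 + 11·0.29
 = 16.45 + 10.8 + 3.19
 = 30.44
Net = 30.44 - 29 = 1.44

1.44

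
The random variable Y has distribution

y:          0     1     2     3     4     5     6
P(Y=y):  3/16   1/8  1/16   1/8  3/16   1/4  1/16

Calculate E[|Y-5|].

2.125

E[|Y-5|] = Σ |y-5|·P(Y=y)
 = 5·3/16 + 4·1/8 + 3·1/16 + 2·1/8 + 1·3/16 + 0·1/4 + 1·1/16
 = 15/16 + 1/2 + 3/16 + 1/4 + 3/16 + 0 + 1/16
 = 17/8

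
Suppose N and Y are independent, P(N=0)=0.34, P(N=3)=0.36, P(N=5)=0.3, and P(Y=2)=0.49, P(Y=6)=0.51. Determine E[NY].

E[NY] = Σ_n Σ_y ny · P(N=n)P(Y=y)
 = 0·0.1666 + 0·0.1734 + 6·0.1764 + 18·0.1836 + 10·0.147 + 30·0.153
 = 0 + 0 + 1.0584 + 3.3048 + 1.47 + 4.59
 = 10.4232

10.4232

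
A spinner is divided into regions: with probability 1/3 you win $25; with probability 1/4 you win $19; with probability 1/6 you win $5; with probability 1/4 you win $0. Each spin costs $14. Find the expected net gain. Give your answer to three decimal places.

-0.083

E[payout] = 25·1/3 + 19·1/4 + 5·1/6 + 0·1/4
 = 25/3 + 19/4 + 5/6 + 0
 = 167/12
Net = 167/12 - 14 = -1/12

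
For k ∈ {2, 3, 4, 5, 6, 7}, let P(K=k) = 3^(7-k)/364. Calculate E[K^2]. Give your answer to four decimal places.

6.9093

E[K^2] = Σ k^2·P(K=k)
 = 4·243/364 + 9·81/364 + 16·27/364 + 25·9/364 + 36·3/364 + 49·1/364
 = 243/91 + 729/364 + 108/91 + 225/364 + 27/91 + 7/52
 = 2515/364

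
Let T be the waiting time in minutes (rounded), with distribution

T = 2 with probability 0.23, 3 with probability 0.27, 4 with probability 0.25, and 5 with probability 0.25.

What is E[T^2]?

13.6

E[T^2] = Σ t^2·P(T=t)
 = 4·0.23 + 9·0.27 + 16·0.25 + 25·0.25
 = 0.92 + 2.43 + 4 + 6.25
 = 13.6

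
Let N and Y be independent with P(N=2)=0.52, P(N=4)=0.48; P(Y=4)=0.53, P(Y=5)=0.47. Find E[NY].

E[NY] = Σ_n Σ_y ny · P(N=n)P(Y=y)
 = 8·0.2756 + 10·0.2444 + 16·0.2544 + 20·0.2256
 = 2.2048 + 2.444 + 4.0704 + 4.512
 = 13.2312

13.2312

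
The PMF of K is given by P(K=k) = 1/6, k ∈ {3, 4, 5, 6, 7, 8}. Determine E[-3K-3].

E[-3K-3] = Σ (-3k-3)·P(K=k)
 = (-12)·1/6 + (-15)·1/6 + (-18)·1/6 + (-21)·1/6 + (-24)·1/6 + (-27)·1/6
 = (-2) + (-5/2) + (-3) + (-7/2) + (-4) + (-9/2)
 = -39/2

-19.5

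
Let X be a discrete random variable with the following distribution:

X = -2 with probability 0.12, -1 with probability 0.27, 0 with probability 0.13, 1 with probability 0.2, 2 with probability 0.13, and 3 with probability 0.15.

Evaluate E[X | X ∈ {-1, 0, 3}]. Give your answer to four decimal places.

0.3273

P(X ∈ {-1, 0, 3}) = 0.27 + 0.13 + 0.15 = 0.55.
E[X | X ∈ {-1, 0, 3}] = [(-1)·0.27 + 0·0.13 + 3·0.15] / 0.55
 = 0.18 / 0.55
 = 18/55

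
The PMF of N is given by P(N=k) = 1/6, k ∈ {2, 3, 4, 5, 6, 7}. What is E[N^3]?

130.5

E[N^3] = Σ n^3·P(N=n)
 = 8·1/6 + 27·1/6 + 64·1/6 + 125·1/6 + 216·1/6 + 343·1/6
 = 4/3 + 9/2 + 32/3 + 125/6 + 36 + 343/6
 = 261/2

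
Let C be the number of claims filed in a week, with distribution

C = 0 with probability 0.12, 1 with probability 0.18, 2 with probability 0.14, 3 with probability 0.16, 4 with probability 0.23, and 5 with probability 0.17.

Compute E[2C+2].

7.42

E[2C+2] = Σ (2c+2)·P(C=c)
 = 2·0.12 + 4·0.18 + 6·0.14 + 8·0.16 + 10·0.23 + 12·0.17
 = 0.24 + 0.72 + 0.84 + 1.28 + 2.3 + 2.04
 = 7.42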